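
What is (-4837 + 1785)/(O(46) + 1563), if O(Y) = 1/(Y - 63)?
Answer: -25942/13285 ≈ -1.9527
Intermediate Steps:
O(Y) = 1/(-63 + Y)
(-4837 + 1785)/(O(46) + 1563) = (-4837 + 1785)/(1/(-63 + 46) + 1563) = -3052/(1/(-17) + 1563) = -3052/(-1/17 + 1563) = -3052/26570/17 = -3052*17/26570 = -25942/13285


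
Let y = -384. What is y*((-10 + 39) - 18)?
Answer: -4224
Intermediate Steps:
y*((-10 + 39) - 18) = -384*((-10 + 39) - 18) = -384*(29 - 18) = -384*11 = -4224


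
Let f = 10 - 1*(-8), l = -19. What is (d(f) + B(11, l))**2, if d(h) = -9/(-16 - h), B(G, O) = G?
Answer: 146689/1156 ≈ 126.89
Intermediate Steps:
f = 18 (f = 10 + 8 = 18)
(d(f) + B(11, l))**2 = (9/(16 + 18) + 11)**2 = (9/34 + 11)**2 = (383/34)**2 = 146689/1156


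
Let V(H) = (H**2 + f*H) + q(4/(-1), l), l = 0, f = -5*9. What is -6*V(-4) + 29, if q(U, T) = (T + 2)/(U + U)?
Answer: -2291/2 ≈ -1145.5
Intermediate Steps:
f = -45
q(U, T) = (2 + T)/(2*U) (q(U, T) = (2 + T)/((2*U)) = (2 + T)*(1/(2*U)) = (2 + T)/(2*U))
V(H) = -1/4 + H**2 - 45*H (V(H) = (H**2 - 45*H) + (2 + 0)/(2*((4/(-1)))) = (H**2 - 45*H) + (1/2)*2/(4*(-1)) = (H**2 - 45*H) + (1/2)*2/(-4) = (H**2 - 45*H) + (1/2)*(-1/4)*2 = (H**2 - 45*H) - 1/4 = -1/4 + H**2 - 45*H)
-6*V(-4) + 29 = -6*(-1/4 + (-4)**2 - 45*(-4)) + 29 = -6*(-1/4 + 16 + 180) + 29 = -6*783/4 + 29 = -2349/2 + 29 = -2291/2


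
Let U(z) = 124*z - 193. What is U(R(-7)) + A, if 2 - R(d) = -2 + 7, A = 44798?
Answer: 44233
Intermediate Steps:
R(d) = -3 (R(d) = 2 - (-2 + 7) = 2 - 1*5 = 2 - 5 = -3)
U(z) = -193 + 124*z
U(R(-7)) + A = (-193 + 124*(-3)) + 44798 = (-193 - 372) + 44798 = -565 + 44798 = 44233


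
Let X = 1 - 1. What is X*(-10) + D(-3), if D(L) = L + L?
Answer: -6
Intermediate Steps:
D(L) = 2*L
X = 0
X*(-10) + D(-3) = 0*(-10) + 2*(-3) = 0 - 6 = -6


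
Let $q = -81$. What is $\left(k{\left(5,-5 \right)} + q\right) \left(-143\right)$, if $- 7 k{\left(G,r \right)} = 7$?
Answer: $11726$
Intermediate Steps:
$k{\left(G,r \right)} = -1$ ($k{\left(G,r \right)} = \left(- \frac{1}{7}\right) 7 = -1$)
$\left(k{\left(5,-5 \right)} + q\right) \left(-143\right) = \left(-1 - 81\right) \left(-143\right) = \left(-82\right) \left(-143\right) = 11726$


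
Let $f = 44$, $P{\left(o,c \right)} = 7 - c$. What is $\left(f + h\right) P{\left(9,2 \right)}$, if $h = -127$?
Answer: $-415$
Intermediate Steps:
$\left(f + h\right) P{\left(9,2 \right)} = \left(44 - 127\right) \left(7 - 2\right) = - 83 \left(7 - 2\right) = \left(-83\right) 5 = -415$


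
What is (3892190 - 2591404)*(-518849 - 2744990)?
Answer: -4245556077454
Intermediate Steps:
(3892190 - 2591404)*(-518849 - 2744990) = 1300786*(-3263839) = -4245556077454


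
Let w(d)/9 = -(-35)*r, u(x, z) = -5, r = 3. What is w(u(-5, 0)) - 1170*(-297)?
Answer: 348435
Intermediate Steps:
w(d) = 945 (w(d) = 9*(-(-35)*3) = 9*(-7*(-15)) = 9*105 = 945)
w(u(-5, 0)) - 1170*(-297) = 945 - 1170*(-297) = 945 + 347490 = 348435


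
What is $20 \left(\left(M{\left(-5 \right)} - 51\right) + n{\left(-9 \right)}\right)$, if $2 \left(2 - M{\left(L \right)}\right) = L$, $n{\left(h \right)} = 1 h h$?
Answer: $690$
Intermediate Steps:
$n{\left(h \right)} = h^{2}$ ($n{\left(h \right)} = h h = h^{2}$)
$M{\left(L \right)} = 2 - \frac{L}{2}$
$20 \left(\left(M{\left(-5 \right)} - 51\right) + n{\left(-9 \right)}\right) = 20 \left(\left(\left(2 - - \frac{5}{2}\right) - 51\right) + \left(-9\right)^{2}\right) = 20 \left(\left(\left(2 + \frac{5}{2}\right) - 51\right) + 81\right) = 20 \left(\left(\frac{9}{2} - 51\right) + 81\right) = 20 \left(- \frac{93}{2} + 81\right) = 20 \cdot \frac{69}{2} = 690$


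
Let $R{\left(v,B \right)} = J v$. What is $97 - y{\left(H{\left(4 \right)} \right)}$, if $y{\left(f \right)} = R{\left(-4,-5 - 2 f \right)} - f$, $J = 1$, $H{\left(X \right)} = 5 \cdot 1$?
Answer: $106$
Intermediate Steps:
$H{\left(X \right)} = 5$
$R{\left(v,B \right)} = v$ ($R{\left(v,B \right)} = 1 v = v$)
$y{\left(f \right)} = -4 - f$
$97 - y{\left(H{\left(4 \right)} \right)} = 97 - \left(-4 - 5\right) = 97 - -9 = 97 + 9 = 106$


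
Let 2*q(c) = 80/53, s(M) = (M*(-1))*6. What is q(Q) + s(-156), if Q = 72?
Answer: 49648/53 ≈ 936.75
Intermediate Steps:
s(M) = -6*M (s(M) = -M*6 = -6*M)
q(c) = 40/53 (q(c) = (80/53)/2 = (80*(1/53))/2 = (1/2)*(80/53) = 40/53)
q(Q) + s(-156) = 40/53 - 6*(-156) = 40/53 + 936 = 49648/53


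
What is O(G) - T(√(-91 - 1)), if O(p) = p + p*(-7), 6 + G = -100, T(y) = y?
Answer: 636 - 2*I*√23 ≈ 636.0 - 9.5917*I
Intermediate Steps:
G = -106 (G = -6 - 100 = -106)
O(p) = -6*p (O(p) = p - 7*p = -6*p)
O(G) - T(√(-91 - 1)) = -6*(-106) - √(-91 - 1) = 636 - √(-92) = 636 - 2*I*√23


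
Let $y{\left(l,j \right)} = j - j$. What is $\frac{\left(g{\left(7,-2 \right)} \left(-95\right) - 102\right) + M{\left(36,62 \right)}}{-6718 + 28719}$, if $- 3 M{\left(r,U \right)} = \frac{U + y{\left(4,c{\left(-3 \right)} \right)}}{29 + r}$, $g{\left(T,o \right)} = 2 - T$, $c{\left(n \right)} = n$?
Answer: $\frac{72673}{4290195} \approx 0.016939$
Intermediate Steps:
$y{\left(l,j \right)} = 0$
$M{\left(r,U \right)} = - \frac{U}{3 \left(29 + r\right)}$ ($M{\left(r,U \right)} = - \frac{\left(U + 0\right) \frac{1}{29 + r}}{3} = - \frac{U \frac{1}{29 + r}}{3} = - \frac{U}{3 \left(29 + r\right)}$)
$\frac{\left(g{\left(7,-2 \right)} \left(-95\right) - 102\right) + M{\left(36,62 \right)}}{-6718 + 28719} = \frac{\left(\left(2 - 7\right) \left(-95\right) - 102\right) - \frac{62}{87 + 3 \cdot 36}}{-6718 + 28719} = \frac{\left(\left(2 - 7\right) \left(-95\right) - 102\right) - \frac{62}{87 + 108}}{22001} = \left(\left(\left(-5\right) \left(-95\right) - 102\right) - \frac{62}{195}\right) \frac{1}{22001} = \left(\left(475 - 102\right) - 62 \cdot \frac{1}{195}\right) \frac{1}{22001} = \left(373 - \frac{62}{195}\right) \frac{1}{22001} = \frac{72673}{195} \cdot \frac{1}{22001} = \frac{72673}{4290195}$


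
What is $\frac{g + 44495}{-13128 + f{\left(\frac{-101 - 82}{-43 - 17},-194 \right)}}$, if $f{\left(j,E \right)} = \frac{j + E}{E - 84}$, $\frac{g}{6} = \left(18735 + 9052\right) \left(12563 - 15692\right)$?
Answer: $\frac{2900255255080}{72987861} \approx 39736.0$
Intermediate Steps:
$g = -521673138$ ($g = 6 \left(18735 + 9052\right) \left(12563 - 15692\right) = 6 \cdot 27787 \left(-3129\right) = 6 \left(-86945523\right) = -521673138$)
$f{\left(j,E \right)} = \frac{E + j}{-84 + E}$
$\frac{g + 44495}{-13128 + f{\left(\frac{-101 - 82}{-43 - 17},-194 \right)}} = \frac{-521673138 + 44495}{-13128 + \frac{-194 + \frac{-101 - 82}{-43 - 17}}{-84 - 194}} = - \frac{521628643}{-13128 + \frac{-194 - \frac{183}{-60}}{-278}} = - \frac{521628643}{-13128 - \frac{-194 - - \frac{61}{20}}{278}} = - \frac{521628643}{-13128 - \frac{-194 + \frac{61}{20}}{278}} = - \frac{521628643}{-13128 - - \frac{3819}{5560}} = - \frac{521628643}{-13128 + \frac{3819}{5560}} = - \frac{521628643}{- \frac{72987861}{5560}} = \left(-521628643\right) \left(- \frac{5560}{72987861}\right) = \frac{2900255255080}{72987861}$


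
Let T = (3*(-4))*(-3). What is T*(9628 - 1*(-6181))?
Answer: 569124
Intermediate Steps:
T = 36 (T = -12*(-3) = 36)
T*(9628 - 1*(-6181)) = 36*(9628 - 1*(-6181)) = 36*(9628 + 6181) = 36*15809 = 569124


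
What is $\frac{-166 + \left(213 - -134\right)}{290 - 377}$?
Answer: $- \frac{181}{87} \approx -2.0805$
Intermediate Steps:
$\frac{-166 + \left(213 - -134\right)}{290 - 377} = \frac{-166 + \left(213 + 134\right)}{-87} = \left(-166 + 347\right) \left(- \frac{1}{87}\right) = 181 \left(- \frac{1}{87}\right) = - \frac{181}{87}$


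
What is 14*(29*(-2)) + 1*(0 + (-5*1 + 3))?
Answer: -814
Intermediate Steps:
14*(29*(-2)) + 1*(0 + (-5*1 + 3)) = 14*(-58) + 1*(0 + (-5 + 3)) = -812 + 1*(0 - 2) = -812 + 1*(-2) = -812 - 2 = -814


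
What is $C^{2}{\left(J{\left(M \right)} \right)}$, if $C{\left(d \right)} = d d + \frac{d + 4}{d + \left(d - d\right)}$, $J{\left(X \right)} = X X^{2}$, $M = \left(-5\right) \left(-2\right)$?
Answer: $\frac{62500125500063001}{62500} \approx 1.0 \cdot 10^{12}$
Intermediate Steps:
$M = 10$
$J{\left(X \right)} = X^{3}$
$C{\left(d \right)} = d^{2} + \frac{4 + d}{d}$ ($C{\left(d \right)} = d^{2} + \frac{4 + d}{d + 0} = d^{2} + \frac{4 + d}{d}$)
$C^{2}{\left(J{\left(M \right)} \right)} = \left(\frac{4 + 10^{3} + \left(10^{3}\right)^{3}}{10^{3}}\right)^{2} = \left(\frac{4 + 1000 + 1000^{3}}{1000}\right)^{2} = \left(\frac{4 + 1000 + 1000000000}{1000}\right)^{2} = \left(\frac{1}{1000} \cdot 1000001004\right)^{2} = \left(\frac{250000251}{250}\right)^{2} = \frac{62500125500063001}{62500}$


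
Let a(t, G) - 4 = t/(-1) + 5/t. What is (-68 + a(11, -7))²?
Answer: 672400/121 ≈ 5557.0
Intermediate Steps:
a(t, G) = 4 - t + 5/t (a(t, G) = 4 + (t/(-1) + 5/t) = 4 + (t*(-1) + 5/t) = 4 + (-t + 5/t) = 4 - t + 5/t)
(-68 + a(11, -7))² = (-68 + (4 - 1*11 + 5/11))² = (-68 + (4 - 11 + 5*(1/11)))² = (-68 + (4 - 11 + 5/11))² = (-68 - 72/11)² = (-820/11)² = 672400/121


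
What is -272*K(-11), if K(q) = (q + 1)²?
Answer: -27200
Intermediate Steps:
K(q) = (1 + q)²
-272*K(-11) = -272*(1 - 11)² = -272*(-10)² = -272*100 = -27200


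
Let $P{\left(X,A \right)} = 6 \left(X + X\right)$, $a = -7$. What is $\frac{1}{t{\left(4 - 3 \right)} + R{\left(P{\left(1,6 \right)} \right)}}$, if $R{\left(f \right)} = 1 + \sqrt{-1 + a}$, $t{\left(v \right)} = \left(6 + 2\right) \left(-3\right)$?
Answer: $- \frac{23}{537} - \frac{2 i \sqrt{2}}{537} \approx -0.042831 - 0.0052671 i$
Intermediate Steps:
$t{\left(v \right)} = -24$ ($t{\left(v \right)} = 8 \left(-3\right) = -24$)
$P{\left(X,A \right)} = 12 X$ ($P{\left(X,A \right)} = 6 \cdot 2 X = 12 X$)
$R{\left(f \right)} = 1 + 2 i \sqrt{2}$ ($R{\left(f \right)} = 1 + \sqrt{-1 - 7} = 1 + \sqrt{-8} = 1 + 2 i \sqrt{2}$)
$\frac{1}{t{\left(4 - 3 \right)} + R{\left(P{\left(1,6 \right)} \right)}} = \frac{1}{-24 + \left(1 + 2 i \sqrt{2}\right)} = \frac{1}{-23 + 2 i \sqrt{2}}$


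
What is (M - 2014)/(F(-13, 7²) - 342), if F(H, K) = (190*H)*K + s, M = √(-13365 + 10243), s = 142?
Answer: 1007/60615 - I*√3122/121230 ≈ 0.016613 - 0.0004609*I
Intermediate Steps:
M = I*√3122 (M = √(-3122) = I*√3122 ≈ 55.875*I)
F(H, K) = 142 + 190*H*K (F(H, K) = (190*H)*K + 142 = 190*H*K + 142 = 142 + 190*H*K)
(M - 2014)/(F(-13, 7²) - 342) = (I*√3122 - 2014)/((142 + 190*(-13)*7²) - 342) = (-2014 + I*√3122)/((142 + 190*(-13)*49) - 342) = (-2014 + I*√3122)/((142 - 121030) - 342) = (-2014 + I*√3122)/(-120888 - 342) = (-2014 + I*√3122)/(-121230) = (-2014 + I*√3122)*(-1/121230) = 1007/60615 - I*√3122/121230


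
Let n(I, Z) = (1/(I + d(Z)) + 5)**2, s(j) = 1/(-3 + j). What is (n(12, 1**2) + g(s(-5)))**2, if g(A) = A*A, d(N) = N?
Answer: 77814776209/116985856 ≈ 665.16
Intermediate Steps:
g(A) = A**2
n(I, Z) = (5 + 1/(I + Z))**2 (n(I, Z) = (1/(I + Z) + 5)**2 = (5 + 1/(I + Z))**2)
(n(12, 1**2) + g(s(-5)))**2 = ((1 + 5*12 + 5*1**2)**2/(12 + 1**2)**2 + (1/(-3 - 5))**2)**2 = ((1 + 60 + 5*1)**2/(12 + 1)**2 + (1/(-8))**2)**2 = ((1 + 60 + 5)**2/13**2 + (-1/8)**2)**2 = ((1/169)*66**2 + 1/64)**2 = ((1/169)*4356 + 1/64)**2 = (4356/169 + 1/64)**2 = (278953/10816)**2 = 77814776209/116985856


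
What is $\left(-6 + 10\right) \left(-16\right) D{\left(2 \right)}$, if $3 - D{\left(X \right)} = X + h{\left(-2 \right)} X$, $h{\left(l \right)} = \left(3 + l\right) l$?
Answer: $-320$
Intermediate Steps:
$h{\left(l \right)} = l \left(3 + l\right)$
$D{\left(X \right)} = 3 + X$ ($D{\left(X \right)} = 3 - \left(X + - 2 \left(3 - 2\right) X\right) = 3 - \left(X + \left(-2\right) 1 X\right) = 3 - \left(X - 2 X\right) = 3 - - X = 3 + X$)
$\left(-6 + 10\right) \left(-16\right) D{\left(2 \right)} = \left(-6 + 10\right) \left(-16\right) \left(3 + 2\right) = 4 \left(-16\right) 5 = \left(-64\right) 5 = -320$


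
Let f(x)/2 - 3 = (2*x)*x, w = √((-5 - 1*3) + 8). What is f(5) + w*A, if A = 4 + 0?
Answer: 106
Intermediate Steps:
A = 4
w = 0 (w = √((-5 - 3) + 8) = √(-8 + 8) = √0 = 0)
f(x) = 6 + 4*x² (f(x) = 6 + 2*((2*x)*x) = 6 + 2*(2*x²) = 6 + 4*x²)
f(5) + w*A = (6 + 4*5²) + 0*4 = (6 + 4*25) + 0 = (6 + 100) + 0 = 106 + 0 = 106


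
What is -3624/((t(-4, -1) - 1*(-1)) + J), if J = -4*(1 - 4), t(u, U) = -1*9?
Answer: -906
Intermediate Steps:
t(u, U) = -9
J = 12 (J = -4*(-3) = 12)
-3624/((t(-4, -1) - 1*(-1)) + J) = -3624/((-9 - 1*(-1)) + 12) = -3624/((-9 + 1) + 12) = -3624/(-8 + 12) = -3624/4 = -3624*¼ = -906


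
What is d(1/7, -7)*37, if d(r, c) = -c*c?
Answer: -1813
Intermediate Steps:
d(r, c) = -c**2
d(1/7, -7)*37 = -1*(-7)**2*37 = -1*49*37 = -49*37 = -1813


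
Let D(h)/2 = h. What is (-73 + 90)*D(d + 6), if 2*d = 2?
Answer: 238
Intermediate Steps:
d = 1 (d = (1/2)*2 = 1)
D(h) = 2*h
(-73 + 90)*D(d + 6) = (-73 + 90)*(2*(1 + 6)) = 17*(2*7) = 17*14 = 238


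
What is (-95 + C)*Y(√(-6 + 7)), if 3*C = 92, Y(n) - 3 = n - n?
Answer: -193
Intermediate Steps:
Y(n) = 3 (Y(n) = 3 + (n - n) = 3 + 0 = 3)
C = 92/3 (C = (⅓)*92 = 92/3 ≈ 30.667)
(-95 + C)*Y(√(-6 + 7)) = (-95 + 92/3)*3 = -193/3*3 = -193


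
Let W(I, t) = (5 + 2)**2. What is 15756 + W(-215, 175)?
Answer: 15805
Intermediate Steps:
W(I, t) = 49 (W(I, t) = 7**2 = 49)
15756 + W(-215, 175) = 15756 + 49 = 15805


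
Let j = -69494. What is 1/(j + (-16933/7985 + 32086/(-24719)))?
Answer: -197381215/13717484928747 ≈ -1.4389e-5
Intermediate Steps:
1/(j + (-16933/7985 + 32086/(-24719))) = 1/(-69494 + (-16933/7985 + 32086/(-24719))) = 1/(-69494 + (-16933*1/7985 + 32086*(-1/24719))) = 1/(-69494 + (-16933/7985 - 32086/24719)) = 1/(-69494 - 674773537/197381215) = 1/(-13717484928747/197381215) = -197381215/13717484928747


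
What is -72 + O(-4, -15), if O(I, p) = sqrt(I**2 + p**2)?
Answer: -72 + sqrt(241) ≈ -56.476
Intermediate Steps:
-72 + O(-4, -15) = -72 + sqrt((-4)**2 + (-15)**2) = -72 + sqrt(16 + 225) = -72 + sqrt(241)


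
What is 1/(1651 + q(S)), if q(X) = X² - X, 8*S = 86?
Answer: 16/28093 ≈ 0.00056954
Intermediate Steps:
S = 43/4 (S = (⅛)*86 = 43/4 ≈ 10.750)
1/(1651 + q(S)) = 1/(1651 + 43*(-1 + 43/4)/4) = 1/(1651 + (43/4)*(39/4)) = 1/(1651 + 1677/16) = 1/(28093/16) = 16/28093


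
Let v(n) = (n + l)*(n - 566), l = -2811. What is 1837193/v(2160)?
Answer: -1837193/1037694 ≈ -1.7705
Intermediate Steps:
v(n) = (-2811 + n)*(-566 + n) (v(n) = (n - 2811)*(n - 566) = (-2811 + n)*(-566 + n))
1837193/v(2160) = 1837193/(1591026 + 2160² - 3377*2160) = 1837193/(1591026 + 4665600 - 7294320) = 1837193/(-1037694) = 1837193*(-1/1037694) = -1837193/1037694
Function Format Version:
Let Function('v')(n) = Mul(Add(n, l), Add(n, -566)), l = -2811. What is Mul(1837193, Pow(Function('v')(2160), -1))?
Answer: Rational(-1837193, 1037694) ≈ -1.7705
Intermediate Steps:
Function('v')(n) = Mul(Add(-2811, n), Add(-566, n)) (Function('v')(n) = Mul(Add(n, -2811), Add(n, -566)) = Mul(Add(-2811, n), Add(-566, n)))
Mul(1837193, Pow(Function('v')(2160), -1)) = Mul(1837193, Pow(Add(1591026, Pow(2160, 2), Mul(-3377, 2160)), -1)) = Mul(1837193, Pow(Add(1591026, 4665600, -7294320), -1)) = Mul(1837193, Pow(-1037694, -1)) = Mul(1837193, Rational(-1, 1037694)) = Rational(-1837193, 1037694)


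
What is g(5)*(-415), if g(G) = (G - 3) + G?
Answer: -2905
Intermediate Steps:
g(G) = -3 + 2*G (g(G) = (-3 + G) + G = -3 + 2*G)
g(5)*(-415) = (-3 + 2*5)*(-415) = (-3 + 10)*(-415) = 7*(-415) = -2905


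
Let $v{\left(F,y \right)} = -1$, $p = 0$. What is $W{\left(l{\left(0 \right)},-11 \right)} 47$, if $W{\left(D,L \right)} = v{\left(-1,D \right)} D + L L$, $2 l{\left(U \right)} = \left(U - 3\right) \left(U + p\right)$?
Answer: $5687$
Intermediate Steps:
$l{\left(U \right)} = \frac{U \left(-3 + U\right)}{2}$ ($l{\left(U \right)} = \frac{\left(U - 3\right) \left(U + 0\right)}{2} = \frac{\left(-3 + U\right) U}{2} = \frac{U \left(-3 + U\right)}{2}$)
$W{\left(D,L \right)} = L^{2} - D$ ($W{\left(D,L \right)} = - D + L L = - D + L^{2} = L^{2} - D$)
$W{\left(l{\left(0 \right)},-11 \right)} 47 = \left(\left(-11\right)^{2} - \frac{1}{2} \cdot 0 \left(-3 + 0\right)\right) 47 = \left(121 - \frac{1}{2} \cdot 0 \left(-3\right)\right) 47 = \left(121 - 0\right) 47 = \left(121 + 0\right) 47 = 121 \cdot 47 = 5687$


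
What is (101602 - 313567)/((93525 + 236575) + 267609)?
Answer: -211965/597709 ≈ -0.35463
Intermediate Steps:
(101602 - 313567)/((93525 + 236575) + 267609) = -211965/(330100 + 267609) = -211965/597709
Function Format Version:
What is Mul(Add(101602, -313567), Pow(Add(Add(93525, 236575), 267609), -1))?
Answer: Rational(-211965, 597709) ≈ -0.35463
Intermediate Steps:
Mul(Add(101602, -313567), Pow(Add(Add(93525, 236575), 267609), -1)) = Mul(-211965, Pow(Add(330100, 267609), -1)) = Mul(-211965, Pow(597709, -1)) = Mul(-211965, Rational(1, 597709)) = Rational(-211965, 597709)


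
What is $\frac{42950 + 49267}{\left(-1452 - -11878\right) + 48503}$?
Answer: $\frac{30739}{19643} \approx 1.5649$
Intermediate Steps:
$\frac{42950 + 49267}{\left(-1452 - -11878\right) + 48503} = \frac{92217}{\left(-1452 + 11878\right) + 48503} = \frac{92217}{10426 + 48503} = \frac{92217}{58929} = 92217 \cdot \frac{1}{58929} = \frac{30739}{19643}$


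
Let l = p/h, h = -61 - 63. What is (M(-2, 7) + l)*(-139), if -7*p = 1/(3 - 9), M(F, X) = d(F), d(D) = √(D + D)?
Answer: 139/5208 - 278*I ≈ 0.02669 - 278.0*I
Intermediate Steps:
h = -124
d(D) = √2*√D (d(D) = √(2*D) = √2*√D)
M(F, X) = √2*√F
p = 1/42 (p = -1/(7*(3 - 9)) = -⅐/(-6) = -⅐*(-⅙) = 1/42 ≈ 0.023810)
l = -1/5208 (l = (1/42)/(-124) = (1/42)*(-1/124) = -1/5208 ≈ -0.00019201)
(M(-2, 7) + l)*(-139) = (√2*√(-2) - 1/5208)*(-139) = (√2*(I*√2) - 1/5208)*(-139) = (2*I - 1/5208)*(-139) = (-1/5208 + 2*I)*(-139) = 139/5208 - 278*I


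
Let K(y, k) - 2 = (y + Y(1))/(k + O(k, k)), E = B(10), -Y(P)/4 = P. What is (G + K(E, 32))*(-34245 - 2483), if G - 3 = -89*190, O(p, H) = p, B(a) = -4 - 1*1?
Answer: 4967136039/8 ≈ 6.2089e+8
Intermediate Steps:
B(a) = -5 (B(a) = -4 - 1 = -5)
Y(P) = -4*P
G = -16907 (G = 3 - 89*190 = 3 - 16910 = -16907)
E = -5
K(y, k) = 2 + (-4 + y)/(2*k) (K(y, k) = 2 + (y - 4*1)/(k + k) = 2 + (y - 4)/((2*k)) = 2 + (-4 + y)*(1/(2*k)) = 2 + (-4 + y)/(2*k))
(G + K(E, 32))*(-34245 - 2483) = (-16907 + (½)*(-4 - 5 + 4*32)/32)*(-34245 - 2483) = (-16907 + (½)*(1/32)*(-4 - 5 + 128))*(-36728) = (-16907 + (½)*(1/32)*119)*(-36728) = (-16907 + 119/64)*(-36728) = -1081929/64*(-36728) = 4967136039/8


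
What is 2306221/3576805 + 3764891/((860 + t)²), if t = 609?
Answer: 1418693532972/593738899585 ≈ 2.3894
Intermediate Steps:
2306221/3576805 + 3764891/((860 + t)²) = 2306221/3576805 + 3764891/((860 + 609)²) = 2306221*(1/3576805) + 3764891/(1469²) = 2306221/3576805 + 3764891/2157961 = 2306221/3576805 + 3764891*(1/2157961) = 2306221/3576805 + 289607/165997 = 1418693532972/593738899585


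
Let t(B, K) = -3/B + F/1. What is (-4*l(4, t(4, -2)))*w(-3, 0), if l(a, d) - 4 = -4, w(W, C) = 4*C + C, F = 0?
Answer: 0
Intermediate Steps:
w(W, C) = 5*C
t(B, K) = -3/B (t(B, K) = -3/B + 0/1 = -3/B + 0*1 = -3/B + 0 = -3/B)
l(a, d) = 0 (l(a, d) = 4 - 4 = 0)
(-4*l(4, t(4, -2)))*w(-3, 0) = (-4*0)*(5*0) = 0*0 = 0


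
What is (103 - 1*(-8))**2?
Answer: 12321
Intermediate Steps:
(103 - 1*(-8))**2 = (103 + 8)**2 = 111**2 = 12321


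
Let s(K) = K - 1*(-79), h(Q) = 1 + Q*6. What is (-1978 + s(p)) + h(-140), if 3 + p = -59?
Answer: -2800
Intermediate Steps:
p = -62 (p = -3 - 59 = -62)
h(Q) = 1 + 6*Q
s(K) = 79 + K (s(K) = K + 79 = 79 + K)
(-1978 + s(p)) + h(-140) = (-1978 + (79 - 62)) + (1 + 6*(-140)) = (-1978 + 17) + (1 - 840) = -1961 - 839 = -2800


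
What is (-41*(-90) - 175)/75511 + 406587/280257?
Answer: 10562298104/7054162109 ≈ 1.4973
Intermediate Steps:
(-41*(-90) - 175)/75511 + 406587/280257 = (3690 - 175)*(1/75511) + 406587*(1/280257) = 3515*(1/75511) + 135529/93419 = 3515/75511 + 135529/93419 = 10562298104/7054162109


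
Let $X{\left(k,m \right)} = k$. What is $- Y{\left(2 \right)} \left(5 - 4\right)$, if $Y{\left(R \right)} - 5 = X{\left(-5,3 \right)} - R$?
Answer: $2$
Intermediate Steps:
$Y{\left(R \right)} = - R$ ($Y{\left(R \right)} = 5 - \left(5 + R\right) = - R$)
$- Y{\left(2 \right)} \left(5 - 4\right) = - \left(-1\right) 2 \left(5 - 4\right) = \left(-1\right) \left(-2\right) \left(5 - 4\right) = 2 \cdot 1 = 2$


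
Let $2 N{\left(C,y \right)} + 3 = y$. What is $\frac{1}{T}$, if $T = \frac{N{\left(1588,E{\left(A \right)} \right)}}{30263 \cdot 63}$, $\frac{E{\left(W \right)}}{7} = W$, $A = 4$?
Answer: $\frac{3813138}{25} \approx 1.5253 \cdot 10^{5}$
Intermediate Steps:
$E{\left(W \right)} = 7 W$
$N{\left(C,y \right)} = - \frac{3}{2} + \frac{y}{2}$
$T = \frac{25}{3813138}$ ($T = \frac{- \frac{3}{2} + \frac{7 \cdot 4}{2}}{30263 \cdot 63} = \frac{- \frac{3}{2} + \frac{1}{2} \cdot 28}{1906569} = \left(- \frac{3}{2} + 14\right) \frac{1}{1906569} = \frac{25}{2} \cdot \frac{1}{1906569} = \frac{25}{3813138} \approx 6.5563 \cdot 10^{-6}$)
$\frac{1}{T} = \frac{1}{\frac{25}{3813138}} = \frac{3813138}{25}$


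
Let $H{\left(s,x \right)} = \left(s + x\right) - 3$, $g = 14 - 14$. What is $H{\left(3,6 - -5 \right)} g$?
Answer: $0$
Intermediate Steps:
$g = 0$ ($g = 14 - 14 = 0$)
$H{\left(s,x \right)} = -3 + s + x$
$H{\left(3,6 - -5 \right)} g = \left(-3 + 3 + \left(6 - -5\right)\right) 0 = \left(-3 + 3 + \left(6 + 5\right)\right) 0 = \left(-3 + 3 + 11\right) 0 = 11 \cdot 0 = 0$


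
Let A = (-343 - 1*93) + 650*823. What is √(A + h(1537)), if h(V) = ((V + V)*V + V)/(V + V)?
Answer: √2144206/2 ≈ 732.16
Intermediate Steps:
h(V) = (V + 2*V²)/(2*V) (h(V) = ((2*V)*V + V)/((2*V)) = (2*V² + V)*(1/(2*V)) = (V + 2*V²)*(1/(2*V)) = (V + 2*V²)/(2*V))
A = 534514 (A = (-343 - 93) + 534950 = -436 + 534950 = 534514)
√(A + h(1537)) = √(534514 + (½ + 1537)) = √(534514 + 3075/2) = √(1072103/2) = √2144206/2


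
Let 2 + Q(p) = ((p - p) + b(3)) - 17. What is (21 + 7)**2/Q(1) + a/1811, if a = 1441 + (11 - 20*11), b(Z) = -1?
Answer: -348796/9055 ≈ -38.520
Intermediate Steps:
a = 1232 (a = 1441 + (11 - 220) = 1441 - 209 = 1232)
Q(p) = -20 (Q(p) = -2 + (((p - p) - 1) - 17) = -2 + ((0 - 1) - 17) = -2 + (-1 - 17) = -2 - 18 = -20)
(21 + 7)**2/Q(1) + a/1811 = (21 + 7)**2/(-20) + 1232/1811 = 28**2*(-1/20) + 1232*(1/1811) = 784*(-1/20) + 1232/1811 = -196/5 + 1232/1811 = -348796/9055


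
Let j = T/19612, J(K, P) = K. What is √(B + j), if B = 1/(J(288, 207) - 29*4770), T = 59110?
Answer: 4*√2396965701762577/112803321 ≈ 1.7361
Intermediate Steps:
j = 29555/9806 (j = 59110/19612 = 59110*(1/19612) = 29555/9806 ≈ 3.0140)
B = -1/138042 (B = 1/(288 - 29*4770) = 1/(288 - 138330) = 1/(-138042) = -1/138042 ≈ -7.2442e-6)
√(B + j) = √(-1/138042 + 29555/9806) = √(1019955376/338409963) = 4*√2396965701762577/112803321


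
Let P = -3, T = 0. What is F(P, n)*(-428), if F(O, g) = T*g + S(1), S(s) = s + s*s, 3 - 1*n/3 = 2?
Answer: -856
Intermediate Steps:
n = 3 (n = 9 - 3*2 = 9 - 6 = 3)
S(s) = s + s²
F(O, g) = 2 (F(O, g) = 0*g + 1*(1 + 1) = 0 + 1*2 = 0 + 2 = 2)
F(P, n)*(-428) = 2*(-428) = -856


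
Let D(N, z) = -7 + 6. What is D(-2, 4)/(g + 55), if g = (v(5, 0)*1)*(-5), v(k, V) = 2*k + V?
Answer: -⅕ ≈ -0.20000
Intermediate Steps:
v(k, V) = V + 2*k
D(N, z) = -1
g = -50 (g = ((0 + 2*5)*1)*(-5) = ((0 + 10)*1)*(-5) = (10*1)*(-5) = 10*(-5) = -50)
D(-2, 4)/(g + 55) = -1/(-50 + 55) = -1/5 = -1*⅕ = -⅕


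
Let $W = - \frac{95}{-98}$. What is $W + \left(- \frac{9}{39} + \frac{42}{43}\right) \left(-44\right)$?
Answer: $- \frac{1744999}{54782} \approx -31.854$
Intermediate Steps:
$W = \frac{95}{98}$ ($W = \left(-95\right) \left(- \frac{1}{98}\right) = \frac{95}{98} \approx 0.96939$)
$W + \left(- \frac{9}{39} + \frac{42}{43}\right) \left(-44\right) = \frac{95}{98} + \left(- \frac{9}{39} + \frac{42}{43}\right) \left(-44\right) = \frac{95}{98} + \left(\left(-9\right) \frac{1}{39} + 42 \cdot \frac{1}{43}\right) \left(-44\right) = \frac{95}{98} + \left(- \frac{3}{13} + \frac{42}{43}\right) \left(-44\right) = \frac{95}{98} + \frac{417}{559} \left(-44\right) = \frac{95}{98} - \frac{18348}{559} = - \frac{1744999}{54782}$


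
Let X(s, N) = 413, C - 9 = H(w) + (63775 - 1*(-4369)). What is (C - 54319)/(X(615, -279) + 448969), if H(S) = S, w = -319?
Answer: 4505/149794 ≈ 0.030075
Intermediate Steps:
C = 67834 (C = 9 + (-319 + (63775 - 1*(-4369))) = 9 + (-319 + (63775 + 4369)) = 9 + (-319 + 68144) = 9 + 67825 = 67834)
(C - 54319)/(X(615, -279) + 448969) = (67834 - 54319)/(413 + 448969) = 13515/449382 = 13515*(1/449382) = 4505/149794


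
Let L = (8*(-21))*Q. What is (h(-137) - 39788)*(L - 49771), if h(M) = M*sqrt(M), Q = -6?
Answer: 1940182244 + 6680531*I*sqrt(137) ≈ 1.9402e+9 + 7.8194e+7*I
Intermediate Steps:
L = 1008 (L = (8*(-21))*(-6) = -168*(-6) = 1008)
h(M) = M**(3/2)
(h(-137) - 39788)*(L - 49771) = ((-137)**(3/2) - 39788)*(1008 - 49771) = (-137*I*sqrt(137) - 39788)*(-48763) = (-39788 - 137*I*sqrt(137))*(-48763) = 1940182244 + 6680531*I*sqrt(137)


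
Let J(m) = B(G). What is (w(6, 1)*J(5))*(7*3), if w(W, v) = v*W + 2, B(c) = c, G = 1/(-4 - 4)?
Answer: -21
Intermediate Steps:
G = -⅛ (G = 1/(-8) = -⅛ ≈ -0.12500)
w(W, v) = 2 + W*v (w(W, v) = W*v + 2 = 2 + W*v)
J(m) = -⅛
(w(6, 1)*J(5))*(7*3) = ((2 + 6*1)*(-⅛))*(7*3) = ((2 + 6)*(-⅛))*21 = (8*(-⅛))*21 = -1*21 = -21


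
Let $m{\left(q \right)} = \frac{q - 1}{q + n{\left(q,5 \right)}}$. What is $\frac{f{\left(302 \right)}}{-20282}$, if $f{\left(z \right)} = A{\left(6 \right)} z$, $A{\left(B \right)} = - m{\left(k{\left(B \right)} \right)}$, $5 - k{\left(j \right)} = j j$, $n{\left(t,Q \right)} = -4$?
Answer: $\frac{4832}{354935} \approx 0.013614$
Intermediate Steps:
$k{\left(j \right)} = 5 - j^{2}$ ($k{\left(j \right)} = 5 - j j = 5 - j^{2}$)
$m{\left(q \right)} = \frac{-1 + q}{-4 + q}$ ($m{\left(q \right)} = \frac{q - 1}{q - 4} = \frac{-1 + q}{-4 + q}$)
$A{\left(B \right)} = - \frac{4 - B^{2}}{1 - B^{2}}$ ($A{\left(B \right)} = - \frac{-1 - \left(-5 + B^{2}\right)}{-4 - \left(-5 + B^{2}\right)} = - \frac{4 - B^{2}}{1 - B^{2}}$)
$f{\left(z \right)} = - \frac{32 z}{35}$ ($f{\left(z \right)} = \frac{4 - 6^{2}}{-1 + 6^{2}} z = \frac{4 - 36}{-1 + 36} z = \frac{4 - 36}{35} z = \frac{1}{35} \left(-32\right) z = - \frac{32 z}{35}$)
$\frac{f{\left(302 \right)}}{-20282} = \frac{\left(- \frac{32}{35}\right) 302}{-20282} = \left(- \frac{9664}{35}\right) \left(- \frac{1}{20282}\right) = \frac{4832}{354935}$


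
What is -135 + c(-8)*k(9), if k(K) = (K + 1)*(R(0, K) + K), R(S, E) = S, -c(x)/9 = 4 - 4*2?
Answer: 3105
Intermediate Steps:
c(x) = 36 (c(x) = -9*(4 - 4*2) = -9*(4 - 8) = -9*(-4) = 36)
k(K) = K*(1 + K) (k(K) = (K + 1)*(0 + K) = (1 + K)*K = K*(1 + K))
-135 + c(-8)*k(9) = -135 + 36*(9*(1 + 9)) = -135 + 36*(9*10) = -135 + 36*90 = -135 + 3240 = 3105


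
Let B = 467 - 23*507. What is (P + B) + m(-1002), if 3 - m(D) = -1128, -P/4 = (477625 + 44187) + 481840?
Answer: -4024671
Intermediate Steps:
P = -4014608 (P = -4*((477625 + 44187) + 481840) = -4*(521812 + 481840) = -4*1003652 = -4014608)
m(D) = 1131 (m(D) = 3 - 1*(-1128) = 3 + 1128 = 1131)
B = -11194 (B = 467 - 11661 = -11194)
(P + B) + m(-1002) = (-4014608 - 11194) + 1131 = -4025802 + 1131 = -4024671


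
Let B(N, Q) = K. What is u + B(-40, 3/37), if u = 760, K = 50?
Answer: 810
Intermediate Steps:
B(N, Q) = 50
u + B(-40, 3/37) = 760 + 50 = 810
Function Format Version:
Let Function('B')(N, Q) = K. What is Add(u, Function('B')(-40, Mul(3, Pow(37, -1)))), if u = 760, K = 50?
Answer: 810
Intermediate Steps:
Function('B')(N, Q) = 50
Add(u, Function('B')(-40, Mul(3, Pow(37, -1)))) = Add(760, 50) = 810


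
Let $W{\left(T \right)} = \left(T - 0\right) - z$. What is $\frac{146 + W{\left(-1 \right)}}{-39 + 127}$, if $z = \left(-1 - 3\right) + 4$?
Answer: $\frac{145}{88} \approx 1.6477$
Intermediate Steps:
$z = 0$ ($z = -4 + 4 = 0$)
$W{\left(T \right)} = T$ ($W{\left(T \right)} = \left(T - 0\right) - 0 = \left(T + 0\right) + 0 = T + 0 = T$)
$\frac{146 + W{\left(-1 \right)}}{-39 + 127} = \frac{146 - 1}{-39 + 127} = \frac{1}{88} \cdot 145 = \frac{145}{88}$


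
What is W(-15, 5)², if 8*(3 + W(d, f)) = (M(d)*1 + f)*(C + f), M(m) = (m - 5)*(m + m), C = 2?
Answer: 17732521/64 ≈ 2.7707e+5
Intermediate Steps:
M(m) = 2*m*(-5 + m) (M(m) = (-5 + m)*(2*m) = 2*m*(-5 + m))
W(d, f) = -3 + (2 + f)*(f + 2*d*(-5 + d))/8 (W(d, f) = -3 + (((2*d*(-5 + d))*1 + f)*(2 + f))/8 = -3 + ((2*d*(-5 + d) + f)*(2 + f))/8 = -3 + ((f + 2*d*(-5 + d))*(2 + f))/8 = -3 + ((2 + f)*(f + 2*d*(-5 + d)))/8 = -3 + (2 + f)*(f + 2*d*(-5 + d))/8)
W(-15, 5)² = (-3 + (¼)*5 + (⅛)*5² + (½)*(-15)*(-5 - 15) + (¼)*(-15)*5*(-5 - 15))² = (-3 + 5/4 + (⅛)*25 + (½)*(-15)*(-20) + (¼)*(-15)*5*(-20))² = (-3 + 5/4 + 25/8 + 150 + 375)² = (4211/8)² = 17732521/64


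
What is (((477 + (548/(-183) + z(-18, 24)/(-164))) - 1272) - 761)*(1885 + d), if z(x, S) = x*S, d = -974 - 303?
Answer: -7099842176/7503 ≈ -9.4627e+5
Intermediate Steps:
d = -1277
z(x, S) = S*x
(((477 + (548/(-183) + z(-18, 24)/(-164))) - 1272) - 761)*(1885 + d) = (((477 + (548/(-183) + (24*(-18))/(-164))) - 1272) - 761)*(1885 - 1277) = (((477 + (548*(-1/183) - 432*(-1/164))) - 1272) - 761)*608 = (((477 + (-548/183 + 108/41)) - 1272) - 761)*608 = (((477 - 2704/7503) - 1272) - 761)*608 = ((3576227/7503 - 1272) - 761)*608 = (-5967589/7503 - 761)*608 = -11677372/7503*608 = -7099842176/7503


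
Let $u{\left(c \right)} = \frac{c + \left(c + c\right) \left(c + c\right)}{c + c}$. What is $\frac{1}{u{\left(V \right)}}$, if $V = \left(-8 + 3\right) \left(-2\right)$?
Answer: $\frac{2}{41} \approx 0.048781$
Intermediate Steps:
$V = 10$ ($V = \left(-5\right) \left(-2\right) = 10$)
$u{\left(c \right)} = \frac{c + 4 c^{2}}{2 c}$ ($u{\left(c \right)} = \frac{c + 2 c 2 c}{2 c} = \left(c + 4 c^{2}\right) \frac{1}{2 c} = \frac{c + 4 c^{2}}{2 c}$)
$\frac{1}{u{\left(V \right)}} = \frac{1}{\frac{1}{2} + 2 \cdot 10} = \frac{1}{\frac{1}{2} + 20} = \frac{1}{\frac{41}{2}} = \frac{2}{41}$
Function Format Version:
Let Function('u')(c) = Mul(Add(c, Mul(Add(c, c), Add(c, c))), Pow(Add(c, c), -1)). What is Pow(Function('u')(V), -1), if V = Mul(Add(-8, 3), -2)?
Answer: Rational(2, 41) ≈ 0.048781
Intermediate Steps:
V = 10 (V = Mul(-5, -2) = 10)
Function('u')(c) = Mul(Rational(1, 2), Pow(c, -1), Add(c, Mul(4, Pow(c, 2)))) (Function('u')(c) = Mul(Add(c, Mul(Mul(2, c), Mul(2, c))), Pow(Mul(2, c), -1)) = Mul(Add(c, Mul(4, Pow(c, 2))), Mul(Rational(1, 2), Pow(c, -1))) = Mul(Rational(1, 2), Pow(c, -1), Add(c, Mul(4, Pow(c, 2)))))
Pow(Function('u')(V), -1) = Pow(Add(Rational(1, 2), Mul(2, 10)), -1) = Pow(Add(Rational(1, 2), 20), -1) = Pow(Rational(41, 2), -1) = Rational(2, 41)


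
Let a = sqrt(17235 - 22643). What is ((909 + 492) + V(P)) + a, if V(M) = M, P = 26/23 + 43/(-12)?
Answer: 385999/276 + 52*I*sqrt(2) ≈ 1398.5 + 73.539*I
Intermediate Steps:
P = -677/276 (P = 26*(1/23) + 43*(-1/12) = 26/23 - 43/12 = -677/276 ≈ -2.4529)
a = 52*I*sqrt(2) (a = sqrt(-5408) = 52*I*sqrt(2) ≈ 73.539*I)
((909 + 492) + V(P)) + a = ((909 + 492) - 677/276) + 52*I*sqrt(2) = (1401 - 677/276) + 52*I*sqrt(2) = 385999/276 + 52*I*sqrt(2)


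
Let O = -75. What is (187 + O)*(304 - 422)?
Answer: -13216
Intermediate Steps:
(187 + O)*(304 - 422) = (187 - 75)*(304 - 422) = 112*(-118) = -13216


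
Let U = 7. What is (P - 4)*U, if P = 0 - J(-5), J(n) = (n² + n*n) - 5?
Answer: -343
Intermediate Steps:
J(n) = -5 + 2*n² (J(n) = (n² + n²) - 5 = 2*n² - 5 = -5 + 2*n²)
P = -45 (P = 0 - (-5 + 2*(-5)²) = 0 - (-5 + 2*25) = 0 - (-5 + 50) = 0 - 1*45 = 0 - 45 = -45)
(P - 4)*U = (-45 - 4)*7 = -49*7 = -343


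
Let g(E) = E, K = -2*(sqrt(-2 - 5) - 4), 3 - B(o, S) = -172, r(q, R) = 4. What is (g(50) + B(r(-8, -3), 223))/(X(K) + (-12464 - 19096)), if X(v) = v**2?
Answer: 225*I/(4*(-7881*I + 8*sqrt(7))) ≈ -0.0071374 + 1.9169e-5*I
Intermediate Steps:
B(o, S) = 175 (B(o, S) = 3 - 1*(-172) = 3 + 172 = 175)
K = 8 - 2*I*sqrt(7) (K = -2*(sqrt(-7) - 4) = -2*(I*sqrt(7) - 4) = -2*(-4 + I*sqrt(7)) = 8 - 2*I*sqrt(7) ≈ 8.0 - 5.2915*I)
(g(50) + B(r(-8, -3), 223))/(X(K) + (-12464 - 19096)) = (50 + 175)/((8 - 2*I*sqrt(7))**2 + (-12464 - 19096)) = 225/((8 - 2*I*sqrt(7))**2 - 31560) = 225/(-31560 + (8 - 2*I*sqrt(7))**2)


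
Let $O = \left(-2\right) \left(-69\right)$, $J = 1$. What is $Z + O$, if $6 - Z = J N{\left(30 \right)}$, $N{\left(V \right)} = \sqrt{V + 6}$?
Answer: $138$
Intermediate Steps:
$N{\left(V \right)} = \sqrt{6 + V}$
$O = 138$
$Z = 0$ ($Z = 6 - 1 \sqrt{6 + 30} = 6 - 1 \sqrt{36} = 6 - 1 \cdot 6 = 6 - 6 = 0$)
$Z + O = 0 + 138 = 138$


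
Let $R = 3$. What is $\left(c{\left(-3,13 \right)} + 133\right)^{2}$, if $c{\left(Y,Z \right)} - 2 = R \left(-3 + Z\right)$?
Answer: $27225$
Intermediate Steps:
$c{\left(Y,Z \right)} = -7 + 3 Z$ ($c{\left(Y,Z \right)} = 2 + 3 \left(-3 + Z\right) = 2 + \left(-9 + 3 Z\right) = -7 + 3 Z$)
$\left(c{\left(-3,13 \right)} + 133\right)^{2} = \left(\left(-7 + 3 \cdot 13\right) + 133\right)^{2} = \left(\left(-7 + 39\right) + 133\right)^{2} = \left(32 + 133\right)^{2} = 165^{2} = 27225$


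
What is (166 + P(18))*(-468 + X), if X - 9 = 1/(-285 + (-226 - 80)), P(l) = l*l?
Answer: -132922300/591 ≈ -2.2491e+5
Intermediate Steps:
P(l) = l²
X = 5318/591 (X = 9 + 1/(-285 + (-226 - 80)) = 9 + 1/(-285 - 306) = 9 + 1/(-591) = 9 - 1/591 = 5318/591 ≈ 8.9983)
(166 + P(18))*(-468 + X) = (166 + 18²)*(-468 + 5318/591) = (166 + 324)*(-271270/591) = 490*(-271270/591) = -132922300/591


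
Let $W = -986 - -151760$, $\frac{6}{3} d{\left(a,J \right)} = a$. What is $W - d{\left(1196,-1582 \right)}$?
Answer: $150176$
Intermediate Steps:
$d{\left(a,J \right)} = \frac{a}{2}$
$W = 150774$ ($W = -986 + 151760 = 150774$)
$W - d{\left(1196,-1582 \right)} = 150774 - \frac{1}{2} \cdot 1196 = 150774 - 598 = 150176$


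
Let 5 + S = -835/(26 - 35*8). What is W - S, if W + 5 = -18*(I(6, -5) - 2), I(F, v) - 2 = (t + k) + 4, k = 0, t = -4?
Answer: -835/254 ≈ -3.2874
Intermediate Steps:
I(F, v) = 2 (I(F, v) = 2 + ((-4 + 0) + 4) = 2 + (-4 + 4) = 2 + 0 = 2)
S = -435/254 (S = -5 - 835/(26 - 35*8) = -5 - 835/(26 - 280) = -5 - 835/(-254) = -5 - 835*(-1/254) = -5 + 835/254 = -435/254 ≈ -1.7126)
W = -5 (W = -5 - 18*(2 - 2) = -5 - 18*0 = -5 + 0 = -5)
W - S = -5 - 1*(-435/254) = -5 + 435/254 = -835/254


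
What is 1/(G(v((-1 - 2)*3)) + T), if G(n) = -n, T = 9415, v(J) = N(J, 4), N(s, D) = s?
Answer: 1/9424 ≈ 0.00010611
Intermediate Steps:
v(J) = J
1/(G(v((-1 - 2)*3)) + T) = 1/(-(-1 - 2)*3 + 9415) = 1/(-(-3)*3 + 9415) = 1/(-1*(-9) + 9415) = 1/(9 + 9415) = 1/9424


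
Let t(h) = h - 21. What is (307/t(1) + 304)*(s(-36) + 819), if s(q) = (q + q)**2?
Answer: 34655319/20 ≈ 1.7328e+6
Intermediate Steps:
s(q) = 4*q**2 (s(q) = (2*q)**2 = 4*q**2)
t(h) = -21 + h
(307/t(1) + 304)*(s(-36) + 819) = (307/(-21 + 1) + 304)*(4*(-36)**2 + 819) = (307/(-20) + 304)*(4*1296 + 819) = (307*(-1/20) + 304)*(5184 + 819) = (-307/20 + 304)*6003 = (5773/20)*6003 = 34655319/20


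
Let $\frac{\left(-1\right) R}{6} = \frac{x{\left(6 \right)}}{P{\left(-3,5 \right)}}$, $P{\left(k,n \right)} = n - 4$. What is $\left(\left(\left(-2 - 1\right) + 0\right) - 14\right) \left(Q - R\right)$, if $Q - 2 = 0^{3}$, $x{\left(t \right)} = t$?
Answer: $-646$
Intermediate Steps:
$P{\left(k,n \right)} = -4 + n$ ($P{\left(k,n \right)} = n - 4 = -4 + n$)
$Q = 2$ ($Q = 2 + 0^{3} = 2 + 0 = 2$)
$R = -36$ ($R = - 6 \frac{6}{-4 + 5} = - 6 \cdot \frac{6}{1} = - 6 \cdot 6 \cdot 1 = \left(-6\right) 6 = -36$)
$\left(\left(\left(-2 - 1\right) + 0\right) - 14\right) \left(Q - R\right) = \left(\left(\left(-2 - 1\right) + 0\right) - 14\right) \left(2 - -36\right) = \left(\left(-3 + 0\right) - 14\right) \left(2 + 36\right) = \left(-3 - 14\right) 38 = \left(-17\right) 38 = -646$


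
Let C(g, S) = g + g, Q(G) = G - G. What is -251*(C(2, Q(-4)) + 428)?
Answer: -108432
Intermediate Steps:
Q(G) = 0
C(g, S) = 2*g
-251*(C(2, Q(-4)) + 428) = -251*(2*2 + 428) = -251*(4 + 428) = -251*432 = -108432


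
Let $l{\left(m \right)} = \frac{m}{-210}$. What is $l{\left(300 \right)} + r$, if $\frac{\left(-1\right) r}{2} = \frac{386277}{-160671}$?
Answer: $\frac{181008}{53557} \approx 3.3797$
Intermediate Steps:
$l{\left(m \right)} = - \frac{m}{210}$ ($l{\left(m \right)} = m \left(- \frac{1}{210}\right) = - \frac{m}{210}$)
$r = \frac{257518}{53557}$ ($r = - 2 \frac{386277}{-160671} = - 2 \cdot 386277 \left(- \frac{1}{160671}\right) = \left(-2\right) \left(- \frac{128759}{53557}\right) = \frac{257518}{53557} \approx 4.8083$)
$l{\left(300 \right)} + r = \left(- \frac{1}{210}\right) 300 + \frac{257518}{53557} = - \frac{10}{7} + \frac{257518}{53557} = \frac{181008}{53557}$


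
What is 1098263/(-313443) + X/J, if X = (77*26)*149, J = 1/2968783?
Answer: 277579488646324699/313443 ≈ 8.8558e+11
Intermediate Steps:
J = 1/2968783 ≈ 3.3684e-7
X = 298298 (X = 2002*149 = 298298)
1098263/(-313443) + X/J = 1098263/(-313443) + 298298/(1/2968783) = 1098263*(-1/313443) + 298298*2968783 = -1098263/313443 + 885582031334 = 277579488646324699/313443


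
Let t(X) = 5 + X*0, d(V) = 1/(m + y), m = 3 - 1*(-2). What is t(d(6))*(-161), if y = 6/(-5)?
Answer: -805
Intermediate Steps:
m = 5 (m = 3 + 2 = 5)
y = -6/5 (y = 6*(-⅕) = -6/5 ≈ -1.2000)
d(V) = 5/19 (d(V) = 1/(5 - 6/5) = 1/(19/5) = 5/19)
t(X) = 5 (t(X) = 5 + 0 = 5)
t(d(6))*(-161) = 5*(-161) = -805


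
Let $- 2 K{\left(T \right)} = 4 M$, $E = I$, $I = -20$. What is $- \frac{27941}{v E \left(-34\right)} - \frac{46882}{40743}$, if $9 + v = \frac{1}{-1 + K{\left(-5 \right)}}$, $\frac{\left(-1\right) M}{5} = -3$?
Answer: $\frac{26364072253}{7757467200} \approx 3.3985$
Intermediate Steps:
$E = -20$
$M = 15$ ($M = \left(-5\right) \left(-3\right) = 15$)
$K{\left(T \right)} = -30$ ($K{\left(T \right)} = - \frac{4 \cdot 15}{2} = \left(- \frac{1}{2}\right) 60 = -30$)
$v = - \frac{280}{31}$ ($v = -9 + \frac{1}{-1 - 30} = -9 + \frac{1}{-31} = -9 - \frac{1}{31} = - \frac{280}{31} \approx -9.0323$)
$- \frac{27941}{v E \left(-34\right)} - \frac{46882}{40743} = - \frac{27941}{\left(- \frac{280}{31}\right) \left(-20\right) \left(-34\right)} - \frac{46882}{40743} = - \frac{27941}{\frac{5600}{31} \left(-34\right)} - \frac{46882}{40743} = - \frac{27941}{- \frac{190400}{31}} - \frac{46882}{40743} = \left(-27941\right) \left(- \frac{31}{190400}\right) - \frac{46882}{40743} = \frac{866171}{190400} - \frac{46882}{40743} = \frac{26364072253}{7757467200}$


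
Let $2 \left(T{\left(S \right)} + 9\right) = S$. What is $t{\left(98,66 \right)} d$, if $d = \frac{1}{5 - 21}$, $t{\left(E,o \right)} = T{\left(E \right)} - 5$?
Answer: $- \frac{35}{16} \approx -2.1875$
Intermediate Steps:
$T{\left(S \right)} = -9 + \frac{S}{2}$
$t{\left(E,o \right)} = -14 + \frac{E}{2}$ ($t{\left(E,o \right)} = \left(-9 + \frac{E}{2}\right) - 5 = -14 + \frac{E}{2}$)
$d = - \frac{1}{16}$ ($d = \frac{1}{-16} = - \frac{1}{16} \approx -0.0625$)
$t{\left(98,66 \right)} d = \left(-14 + \frac{1}{2} \cdot 98\right) \left(- \frac{1}{16}\right) = \left(-14 + 49\right) \left(- \frac{1}{16}\right) = 35 \left(- \frac{1}{16}\right) = - \frac{35}{16}$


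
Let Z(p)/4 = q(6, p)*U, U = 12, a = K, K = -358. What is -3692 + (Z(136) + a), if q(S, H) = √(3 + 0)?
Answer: -4050 + 48*√3 ≈ -3966.9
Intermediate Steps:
q(S, H) = √3
a = -358
Z(p) = 48*√3 (Z(p) = 4*(√3*12) = 4*(12*√3) = 48*√3)
-3692 + (Z(136) + a) = -3692 + (48*√3 - 358) = -3692 + (-358 + 48*√3) = -4050 + 48*√3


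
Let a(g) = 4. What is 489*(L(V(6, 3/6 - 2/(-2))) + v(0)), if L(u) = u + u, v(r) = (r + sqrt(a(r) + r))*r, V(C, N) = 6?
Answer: 5868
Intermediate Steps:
v(r) = r*(r + sqrt(4 + r)) (v(r) = (r + sqrt(4 + r))*r = r*(r + sqrt(4 + r)))
L(u) = 2*u
489*(L(V(6, 3/6 - 2/(-2))) + v(0)) = 489*(2*6 + 0*(0 + sqrt(4 + 0))) = 489*(12 + 0*(0 + sqrt(4))) = 489*(12 + 0*(0 + 2)) = 489*(12 + 0*2) = 489*(12 + 0) = 489*12 = 5868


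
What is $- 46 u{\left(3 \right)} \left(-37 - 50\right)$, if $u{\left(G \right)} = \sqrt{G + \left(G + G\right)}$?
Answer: $12006$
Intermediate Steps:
$u{\left(G \right)} = \sqrt{3} \sqrt{G}$ ($u{\left(G \right)} = \sqrt{G + 2 G} = \sqrt{3 G} = \sqrt{3} \sqrt{G}$)
$- 46 u{\left(3 \right)} \left(-37 - 50\right) = - 46 \sqrt{3} \sqrt{3} \left(-37 - 50\right) = \left(-46\right) 3 \left(-37 - 50\right) = \left(-138\right) \left(-87\right) = 12006$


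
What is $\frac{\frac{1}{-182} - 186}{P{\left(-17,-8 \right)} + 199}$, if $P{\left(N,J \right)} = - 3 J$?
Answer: $- \frac{33853}{40586} \approx -0.83411$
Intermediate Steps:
$\frac{\frac{1}{-182} - 186}{P{\left(-17,-8 \right)} + 199} = \frac{\frac{1}{-182} - 186}{\left(-3\right) \left(-8\right) + 199} = \frac{- \frac{1}{182} - 186}{24 + 199} = - \frac{33853}{182 \cdot 223} = \left(- \frac{33853}{182}\right) \frac{1}{223} = - \frac{33853}{40586}$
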